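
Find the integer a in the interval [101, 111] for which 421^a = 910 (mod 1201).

111

Compute 421^101 mod 1201 = 952, then multiply by 421 repeatedly:
  421^101=952  421^102=859  421^103=138  421^104=450  421^105=893
  421^106=40  421^107=26  421^108=137  421^109=29  421^110=199
  421^111=910
Found 910 at exponent 111.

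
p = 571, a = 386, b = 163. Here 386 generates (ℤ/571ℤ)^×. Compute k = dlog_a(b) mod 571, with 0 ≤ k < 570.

276

Baby-step giant-step with m = ceil(sqrt(570)) = 24.
Baby table (386^j mod 571 for j=0..23):
  0:1  1:386  2:536  3:194  4:83  5:62  6:521  7:114
  8:37  9:7  10:418  11:326  12:216  13:10  14:434  15:221
  16:227  17:259  18:49  19:71  20:569  21:370  22:70  23:183
Giant step factor: 386^(-24) ≡ 485 (mod 571).
Scan 163·485^i mod 571 for i = 0, 1, …:
  i=0: 163   i=1: 257   i=2: 167   i=3: 484
  i=4: 59   i=5: 65   i=6: 120   i=7: 529
  i=8: 186   i=9: 563   i=10: 117   i=11: 216
Match at i=11, j=12: k = 11·24 + 12 = 276.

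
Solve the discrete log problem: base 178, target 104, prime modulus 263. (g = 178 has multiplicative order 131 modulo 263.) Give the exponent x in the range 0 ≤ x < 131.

Baby-step giant-step with m = ceil(sqrt(131)) = 12.
Baby table (178^j mod 263 for j=0..11):
  0:1  1:178  2:124  3:243  4:122  5:150  6:137  7:190
  8:156  9:153  10:145  11:36
Giant step factor: 178^(-12) ≡ 200 (mod 263).
Scan 104·200^i mod 263 for i = 0, 1, …:
  i=0: 104   i=1: 23   i=2: 129   i=3: 26
  i=4: 203   i=5: 98   i=6: 138   i=7: 248
  i=8: 156
Match at i=8, j=8: x = 8·12 + 8 = 104.

104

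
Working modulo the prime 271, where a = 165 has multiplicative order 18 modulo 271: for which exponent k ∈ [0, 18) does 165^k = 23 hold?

17

Successive powers of 165 modulo 271:
  165^0=1  165^1=165  165^2=125  165^3=29  165^4=178  165^5=102
  165^6=28  165^7=13  165^8=248  165^9=270  165^10=106  165^11=146
  165^12=242  165^13=93  165^14=169  165^15=243  165^16=258  165^17=23
So 165^17 ≡ 23 (mod 271), giving k = 17.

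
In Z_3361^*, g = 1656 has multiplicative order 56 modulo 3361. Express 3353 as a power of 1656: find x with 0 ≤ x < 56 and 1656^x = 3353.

51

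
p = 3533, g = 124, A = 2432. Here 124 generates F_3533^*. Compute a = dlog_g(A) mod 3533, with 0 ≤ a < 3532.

2706

Baby-step giant-step with m = ceil(sqrt(3532)) = 60.
Baby table (124^j mod 3533 for j=0..59):
  0:1  1:124  2:1244  3:2337  4:82  5:3102  6:3084  7:852
  8:3191  9:3521  10:2045  11:2737  12:220  13:2549  14:1639  15:1855
  16:375  17:571  18:144  19:191  20:2486  21:893  22:1209  23:1530
  24:2471  25:2566  26:214  27:1805  28:1241  29:1965  30:3416  31:3157
  32:2838  33:2145  34:1005  35:965  36:3071  37:2773  38:1151  39:1404
  40:979  41:1274  42:2524  43:2072  44:2552  45:2011  46:2054  47:320
  48:817  49:2384  50:2377  51:1509  52:3400  53:1173  54:599  55:83
  56:3226  57:795  58:3189  59:3273
Giant step factor: 124^(-60) ≡ 1284 (mod 3533).
Scan 2432·1284^i mod 3533 for i = 0, 1, …:
  i=0: 2432   i=1: 3049   i=2: 352   i=3: 3277
  i=4: 3398   i=5: 3310   i=6: 3374   i=7: 758
  i=8: 1697   i=9: 2620     …   i=44: 1059
  i=45: 3084
Match at i=45, j=6: a = 45·60 + 6 = 2706.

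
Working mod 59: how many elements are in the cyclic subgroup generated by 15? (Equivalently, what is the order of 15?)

29

The order of 15 must divide p − 1 = 58 = 2 · 29.
Divisors: 1, 2, 29, 58.
Check each in increasing order: 15^1 ≡ 15;  15^2 ≡ 48;  15^29 ≡ 1.
Smallest exponent giving 1 is 29.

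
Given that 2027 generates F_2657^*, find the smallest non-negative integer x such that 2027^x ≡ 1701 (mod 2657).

2463

Baby-step giant-step with m = ceil(sqrt(2656)) = 52.
Baby table (2027^j mod 2657 for j=0..51):
  0:1  1:2027  2:1007  3:613  4:1732  5:867  6:1132  7:1573
  8:71  9:439  10:2415  11:1011  12:750  13:446  14:662  15:89
  16:2384  17:1942  18:1417  19:42  20:110  21:2439  22:1833  23:1005
  24:1873  25:2375  26:2298  27:325  28:2496  29:464  30:2607  31:2273
  32:133  33:1234  34:1081  35:1819  36:1854  37:1060  38:1764  39:1963
  40:1472  41:2590  42:2355  43:1613  44:1441  45:864  46:365  47:1209
  48:889  49:557  50:2471  51:272
Giant step factor: 2027^(-52) ≡ 2335 (mod 2657).
Scan 1701·2335^i mod 2657 for i = 0, 1, …:
  i=0: 1701   i=1: 2277   i=2: 138   i=3: 733
  i=4: 447   i=5: 2201   i=6: 697   i=7: 1411
  i=8: 5   i=9: 1047     …   i=46: 693
  i=47: 42
Match at i=47, j=19: x = 47·52 + 19 = 2463.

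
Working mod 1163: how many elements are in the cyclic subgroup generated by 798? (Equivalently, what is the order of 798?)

1162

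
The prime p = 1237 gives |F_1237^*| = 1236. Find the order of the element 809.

1236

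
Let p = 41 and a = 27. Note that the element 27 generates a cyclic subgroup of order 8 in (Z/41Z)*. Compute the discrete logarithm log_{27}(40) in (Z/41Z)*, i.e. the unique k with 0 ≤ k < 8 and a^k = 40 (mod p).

4

Successive powers of 27 modulo 41:
  27^0=1  27^1=27  27^2=32  27^3=3  27^4=40
So 27^4 ≡ 40 (mod 41), giving k = 4.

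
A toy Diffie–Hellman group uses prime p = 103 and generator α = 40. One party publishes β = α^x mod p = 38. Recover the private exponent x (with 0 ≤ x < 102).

Baby-step giant-step with m = ceil(sqrt(102)) = 11.
Baby table (40^j mod 103 for j=0..10):
  0:1  1:40  2:55  3:37  4:38  5:78  6:30  7:67
  8:2  9:80  10:7
Giant step factor: 40^(-11) ≡ 71 (mod 103).
Scan 38·71^i mod 103 for i = 0, 1, …:
  i=0: 38
Match at i=0, j=4: x = 0·11 + 4 = 4.

4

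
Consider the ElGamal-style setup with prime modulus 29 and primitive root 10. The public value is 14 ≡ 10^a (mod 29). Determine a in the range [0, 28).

3

Successive powers of 10 modulo 29:
  10^0=1  10^1=10  10^2=13  10^3=14
So 10^3 ≡ 14 (mod 29), giving a = 3.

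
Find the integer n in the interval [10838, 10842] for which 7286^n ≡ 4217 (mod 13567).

10840

Compute 7286^10838 mod 13567 = 5070, then multiply by 7286 repeatedly:
  7286^10838=5070  7286^10839=10646  7286^10840=4217
Found 4217 at exponent 10840.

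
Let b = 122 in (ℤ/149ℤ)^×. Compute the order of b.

148

The order of 122 must divide p − 1 = 148 = 2^2 · 37.
Divisors: 1, 2, 4, 37, 74, 148.
Check each in increasing order: 122^1 ≡ 122;  122^2 ≡ 133;  122^4 ≡ 107;  122^37 ≡ 44;  122^74 ≡ 148;  122^148 ≡ 1.
Smallest exponent giving 1 is 148.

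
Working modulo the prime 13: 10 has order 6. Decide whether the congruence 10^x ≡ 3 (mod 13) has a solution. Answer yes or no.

yes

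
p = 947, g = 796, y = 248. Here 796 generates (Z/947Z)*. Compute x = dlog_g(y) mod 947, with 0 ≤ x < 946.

Baby-step giant-step with m = ceil(sqrt(946)) = 31.
Baby table (796^j mod 947 for j=0..30):
  0:1  1:796  2:73  3:341  4:594  5:271  6:747  7:843
  8:552  9:931  10:522  11:726  12:226  13:913  14:399  15:359
  16:717  17:638  18:256  19:171  20:695  21:172  22:544  23:245
  24:885  25:839  26:209  27:639  28:105  29:244  30:89
Giant step factor: 796^(-31) ≡ 654 (mod 947).
Scan 248·654^i mod 947 for i = 0, 1, …:
  i=0: 248   i=1: 255   i=2: 98   i=3: 643
  i=4: 54   i=5: 277   i=6: 281   i=7: 56
  i=8: 638
Match at i=8, j=17: x = 8·31 + 17 = 265.

265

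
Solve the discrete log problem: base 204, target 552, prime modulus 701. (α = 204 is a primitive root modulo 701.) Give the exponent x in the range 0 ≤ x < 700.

Baby-step giant-step with m = ceil(sqrt(700)) = 27.
Baby table (204^j mod 701 for j=0..26):
  0:1  1:204  2:257  3:554  4:155  5:75  6:579  7:348
  8:191  9:409  10:17  11:664  12:163  13:305  14:532  15:574
  16:29  17:308  18:443  19:644  20:289  21:72  22:668  23:278
  24:632  25:645  26:493
Giant step factor: 204^(-27) ≡ 326 (mod 701).
Scan 552·326^i mod 701 for i = 0, 1, …:
  i=0: 552   i=1: 496   i=2: 466   i=3: 500
  i=4: 368   i=5: 97   i=6: 77   i=7: 567
  i=8: 479   i=9: 532
Match at i=9, j=14: x = 9·27 + 14 = 257.

257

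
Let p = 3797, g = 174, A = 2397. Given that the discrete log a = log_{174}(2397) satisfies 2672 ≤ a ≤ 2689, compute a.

Compute 174^2672 mod 3797 = 3090, then multiply by 174 repeatedly:
  174^2672=3090  174^2673=2283  174^2674=2354  174^2675=3317  174^2676=14
  174^2677=2436  174^2678=2397
Found 2397 at exponent 2678.

2678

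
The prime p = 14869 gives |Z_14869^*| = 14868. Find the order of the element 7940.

14868

The order of 7940 must divide p − 1 = 14868 = 2^2 · 3^2 · 7 · 59.
Divisors: 1, 2, 3, 4, 6, 7, 9, 12, 14, 18, 21, 28, 36, 42, 59, 63, 84, 118, 126, 177, 236, 252, 354, 413, 531, 708, 826, 1062, 1239, 1652, 2124, 2478, 3717, 4956, 7434, 14868.
Check each in increasing order: 7940^1 ≡ 7940;  7940^2 ≡ 13909;  7940^3 ≡ 5397;  7940^4 ≡ 14591;  7940^6 ≡ 14107;  7940^7 ≡ 1403;  7940^9 ≡ 6199;  7940^12 ≡ 753;  7940^14 ≡ 5701;  7940^18 ≡ 6105;  7940^21 ≡ 13850;  7940^28 ≡ 12636;  7940^36 ≡ 9311;  7940^42 ≡ 12400;  7940^59 ≡ 96;  7940^63 ≡ 3050;  7940^84 ≡ 14540;  7940^118 ≡ 9216;  7940^126 ≡ 9375;  7940^177 ≡ 7465;  7940^236 ≡ 2928;  7940^252 ≡ 14835;  7940^354 ≡ 12082;  7940^413 ≡ 90;  7940^531 ≡ 11645;  7940^708 ≡ 5751;  7940^826 ≡ 8100;  7940^1062 ≡ 745;  7940^1239 ≡ 419;  7940^1652 ≡ 7972;  7940^2124 ≡ 4872;  7940^2478 ≡ 12002;  7940^3717 ≡ 3116;  7940^4956 ≡ 12001;  7940^7434 ≡ 14868;  7940^14868 ≡ 1.
Smallest exponent giving 1 is 14868.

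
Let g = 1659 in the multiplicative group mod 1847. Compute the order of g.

923

The order of 1659 must divide p − 1 = 1846 = 2 · 13 · 71.
Divisors: 1, 2, 13, 26, 71, 142, 923, 1846.
Check each in increasing order: 1659^1 ≡ 1659;  1659^2 ≡ 251;  1659^13 ≡ 1754;  1659^26 ≡ 1261;  1659^71 ≡ 1656;  1659^142 ≡ 1388;  1659^923 ≡ 1.
Smallest exponent giving 1 is 923.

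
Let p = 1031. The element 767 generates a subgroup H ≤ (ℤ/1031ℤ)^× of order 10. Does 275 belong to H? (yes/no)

no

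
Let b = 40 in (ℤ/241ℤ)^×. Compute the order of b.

20

The order of 40 must divide p − 1 = 240 = 2^4 · 3 · 5.
Divisors: 1, 2, 3, 4, 5, 6, 8, 10, 12, 15, 16, 20, 24, 30, 40, 48, 60, 80, 120, 240.
Check each in increasing order: 40^1 ≡ 40;  40^2 ≡ 154;  40^3 ≡ 135;  40^4 ≡ 98;  40^5 ≡ 64;  40^6 ≡ 150;  40^8 ≡ 205;  40^10 ≡ 240;  40^12 ≡ 87;  40^15 ≡ 177;  40^16 ≡ 91;  40^20 ≡ 1.
Smallest exponent giving 1 is 20.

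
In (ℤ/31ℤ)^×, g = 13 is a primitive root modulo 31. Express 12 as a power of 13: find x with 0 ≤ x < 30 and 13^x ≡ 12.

Successive powers of 13 modulo 31:
  13^0=1  13^1=13  13^2=14  13^3=27  13^4=10  13^5=6
  13^6=16  13^7=22  13^8=7  13^9=29  13^10=5  13^11=3
  13^12=8  13^13=11  13^14=19  13^15=30  13^16=18  13^17=17
  13^18=4  13^19=21  13^20=25  13^21=15  13^22=9  13^23=24
  13^24=2  13^25=26  13^26=28  13^27=23  13^28=20  13^29=12
So 13^29 ≡ 12 (mod 31), giving x = 29.

29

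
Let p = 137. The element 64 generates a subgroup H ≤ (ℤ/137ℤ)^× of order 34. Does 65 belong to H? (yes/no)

yes

65 ∈ ⟨64⟩ iff 65^34 ≡ 1 (mod 137), since |⟨64⟩| = 34.
65^34 mod 137 = 1.
Since 1 = 1, 65 lies in the subgroup.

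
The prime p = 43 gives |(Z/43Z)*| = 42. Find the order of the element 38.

21

The order of 38 must divide p − 1 = 42 = 2 · 3 · 7.
Divisors: 1, 2, 3, 6, 7, 14, 21, 42.
Check each in increasing order: 38^1 ≡ 38;  38^2 ≡ 25;  38^3 ≡ 4;  38^6 ≡ 16;  38^7 ≡ 6;  38^14 ≡ 36;  38^21 ≡ 1.
Smallest exponent giving 1 is 21.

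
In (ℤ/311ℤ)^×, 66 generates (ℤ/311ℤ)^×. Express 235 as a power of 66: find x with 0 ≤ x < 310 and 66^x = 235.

Baby-step giant-step with m = ceil(sqrt(310)) = 18.
Baby table (66^j mod 311 for j=0..17):
  0:1  1:66  2:2  3:132  4:4  5:264  6:8  7:217
  8:16  9:123  10:32  11:246  12:64  13:181  14:128  15:51
  16:256  17:102
Giant step factor: 66^(-18) ≡ 229 (mod 311).
Scan 235·229^i mod 311 for i = 0, 1, …:
  i=0: 235   i=1: 12   i=2: 260   i=3: 139
  i=4: 109   i=5: 81   i=6: 200   i=7: 83
  i=8: 36   i=9: 158   i=10: 106   i=11: 16
Match at i=11, j=8: x = 11·18 + 8 = 206.

206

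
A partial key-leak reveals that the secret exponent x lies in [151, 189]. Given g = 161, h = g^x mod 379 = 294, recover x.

182

Compute 161^151 mod 379 = 375, then multiply by 161 repeatedly:
  161^151=375  161^152=114  161^153=162  161^154=310  161^155=261
  161^156=331  161^157=231  161^158=49  161^159=309  161^160=100
  161^161=182  161^162=119  161^163=209  161^164=297  161^165=63
  161^166=289  161^167=291  161^168=234  161^169=153  161^170=377
  161^171=57  161^172=81  161^173=155  161^174=320  161^175=355
  161^176=305  161^177=214  161^178=344  161^179=50  161^180=91
  161^181=249  161^182=294
Found 294 at exponent 182.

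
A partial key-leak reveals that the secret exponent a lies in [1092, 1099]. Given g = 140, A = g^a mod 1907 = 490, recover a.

1092

Compute 140^1092 mod 1907 = 490, then multiply by 140 repeatedly:
  140^1092=490
Found 490 at exponent 1092.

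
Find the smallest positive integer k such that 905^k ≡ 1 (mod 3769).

1256

The order of 905 must divide p − 1 = 3768 = 2^3 · 3 · 157.
Divisors: 1, 2, 3, 4, 6, 8, 12, 24, 157, 314, 471, 628, 942, 1256, 1884, 3768.
Check each in increasing order: 905^1 ≡ 905;  905^2 ≡ 1152;  905^3 ≡ 2316;  905^4 ≡ 416;  905^6 ≡ 569;  905^8 ≡ 3451;  905^12 ≡ 3396;  905^24 ≡ 3445;  905^157 ≡ 3041;  905^314 ≡ 2324;  905^471 ≡ 409;  905^628 ≡ 3768;  905^942 ≡ 1445;  905^1256 ≡ 1.
Smallest exponent giving 1 is 1256.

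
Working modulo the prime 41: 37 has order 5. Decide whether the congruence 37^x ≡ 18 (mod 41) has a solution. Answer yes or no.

yes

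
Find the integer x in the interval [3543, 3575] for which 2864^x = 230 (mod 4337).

3563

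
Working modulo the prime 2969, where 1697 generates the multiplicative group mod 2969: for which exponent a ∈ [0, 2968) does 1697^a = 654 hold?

2567

Baby-step giant-step with m = ceil(sqrt(2968)) = 55.
Baby table (1697^j mod 2969 for j=0..54):
  0:1  1:1697  2:2848  3:2493  4:2765  5:1185  6:932  7:2096
  8:50  9:1718  10:2857  11:2921  12:1676  13:2839  14:2065  15:885
  16:2500  17:2768  18:338  19:569  20:668  21:2407  22:2304  23:2684
  24:302  25:1826  26:2055  27:1729  28:741  29:1590  30:2378  31:595
  32:255  33:2230  34:1804  35:349  36:1422  37:2306  38:140  39:60
  40:874  41:1647  42:1130  43:2605  44:2813  45:2478  46:1062  47:31
  48:2134  49:2187  50:89  51:2583  52:1107  53:2171  54:2627
Giant step factor: 1697^(-55) ≡ 136 (mod 2969).
Scan 654·136^i mod 2969 for i = 0, 1, …:
  i=0: 654   i=1: 2843   i=2: 678   i=3: 169
  i=4: 2201   i=5: 2436   i=6: 1737   i=7: 1681
  i=8: 3   i=9: 408     …   i=45: 2593
  i=46: 2306
Match at i=46, j=37: a = 46·55 + 37 = 2567.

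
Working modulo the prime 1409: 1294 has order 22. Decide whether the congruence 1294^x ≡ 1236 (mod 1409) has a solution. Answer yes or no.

no

⟨1294⟩ has order 22; its elements mod 1409 are {1, 46, 49, 115, 338, 346, 417, 544, 564, 582, 702, 707, 827, 845, 865, 992, 1063, 1071, 1294, 1360, 1363, 1408}.
1236 is not in this set.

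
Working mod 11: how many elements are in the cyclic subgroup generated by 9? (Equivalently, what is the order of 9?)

5

The order of 9 must divide p − 1 = 10 = 2 · 5.
Divisors: 1, 2, 5, 10.
Check each in increasing order: 9^1 ≡ 9;  9^2 ≡ 4;  9^5 ≡ 1.
Smallest exponent giving 1 is 5.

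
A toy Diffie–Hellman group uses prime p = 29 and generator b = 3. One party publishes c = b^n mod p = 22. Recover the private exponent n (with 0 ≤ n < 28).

22

Successive powers of 3 modulo 29:
  3^0=1  3^1=3  3^2=9  3^3=27  3^4=23  3^5=11
  3^6=4  3^7=12  3^8=7  3^9=21  3^10=5  3^11=15
  3^12=16  3^13=19  3^14=28  3^15=26  3^16=20  3^17=2
  3^18=6  3^19=18  3^20=25  3^21=17  3^22=22
So 3^22 ≡ 22 (mod 29), giving n = 22.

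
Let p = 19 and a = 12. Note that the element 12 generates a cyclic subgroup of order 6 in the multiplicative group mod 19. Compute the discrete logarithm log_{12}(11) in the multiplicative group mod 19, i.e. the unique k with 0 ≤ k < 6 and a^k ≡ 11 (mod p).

Successive powers of 12 modulo 19:
  12^0=1  12^1=12  12^2=11
So 12^2 ≡ 11 (mod 19), giving k = 2.

2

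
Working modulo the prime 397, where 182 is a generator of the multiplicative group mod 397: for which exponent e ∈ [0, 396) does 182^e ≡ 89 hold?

Baby-step giant-step with m = ceil(sqrt(396)) = 20.
Baby table (182^j mod 397 for j=0..19):
  0:1  1:182  2:173  3:123  4:154  5:238  6:43  7:283
  8:293  9:128  10:270  11:309  12:261  13:259  14:292  15:343
  16:97  17:186  18:107  19:21
Giant step factor: 182^(-20) ≡ 228 (mod 397).
Scan 89·228^i mod 397 for i = 0, 1, …:
  i=0: 89   i=1: 45   i=2: 335   i=3: 156
  i=4: 235   i=5: 382   i=6: 153   i=7: 345
  i=8: 54   i=9: 5     …   i=17: 177
  i=18: 259
Match at i=18, j=13: e = 18·20 + 13 = 373.

373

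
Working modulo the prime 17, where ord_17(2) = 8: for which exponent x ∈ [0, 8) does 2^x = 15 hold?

5

Successive powers of 2 modulo 17:
  2^0=1  2^1=2  2^2=4  2^3=8  2^4=16  2^5=15
So 2^5 ≡ 15 (mod 17), giving x = 5.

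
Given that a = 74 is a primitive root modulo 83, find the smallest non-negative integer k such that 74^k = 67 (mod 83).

49

Baby-step giant-step with m = ceil(sqrt(82)) = 10.
Baby table (74^j mod 83 for j=0..9):
  0:1  1:74  2:81  3:18  4:4  5:47  6:75  7:72
  8:16  9:22
Giant step factor: 74^(-10) ≡ 70 (mod 83).
Scan 67·70^i mod 83 for i = 0, 1, …:
  i=0: 67   i=1: 42   i=2: 35   i=3: 43
  i=4: 22
Match at i=4, j=9: k = 4·10 + 9 = 49.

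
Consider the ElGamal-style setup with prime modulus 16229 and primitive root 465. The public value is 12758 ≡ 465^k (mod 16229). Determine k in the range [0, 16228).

5277

Baby-step giant-step with m = ceil(sqrt(16228)) = 128.
Baby table (465^j mod 16229 for j=0..127):
  0:1  1:465  2:5248  3:5970  4:891  5:8590  6:2016  7:12387
  8:14889  9:9831  10:11066  11:1097  12:7006  13:11990  14:8803  15:3687
  16:10410  17:4408  18:4866  19:6859  20:8551  21:110  22:2463  23:9265
  24:7540  25:636  26:3618  27:10783  28:15563  29:14890  30:10296  31:85
  32:7067  33:7897  34:4351  35:10819  36:16074  37:9070  38:14239  39:15932
  40:7956  41:15557  42:12100  43:11266  44:12952  45:1721  46:5044  47:8484
  48:1413  49:7885  50:15000  51:12759  52:9350  53:14607  54:8533  55:7969
  56:5373  57:15408  58:7731  59:8306  60:16017  61:15023  62:7225  63:222
  64:5856  65:12797  66:10791  67:3054  68:8187  69:9369  70:7213  71:10871
  72:7796  73:6073  74:99  75:13577  76:224  77:6786  78:7064  79:6502
  80:4836  81:9138  82:13401  83:15758  84:8191  85:11229  86:11976  87:2293
  88:11360  89:7975  90:8163  91:14438  92:11093  93:13652  94:2641  95:10890
  96:402  97:8411  98:16155  99:14277  100:1144  101:12632  102:15211  103:13500
  104:13106  105:8415  106:1786  107:2811  108:8795  109:16196  110:884  111:5335
  112:13967  113:3055  114:8652  115:14617  116:13183  117:11762  118:157  119:8089
  120:12486  121:12237  122:10055  123:1623  124:8161  125:13508  126:597  127:1712
Giant step factor: 465^(-128) ≡ 15700 (mod 16229).
Scan 12758·15700^i mod 16229 for i = 0, 1, …:
  i=0: 12758   i=1: 2282   i=2: 9997   i=3: 2241
  i=4: 15457   i=5: 2663   i=6: 3196   i=7: 13361
  i=8: 7875   i=9: 4978     …   i=40: 2058
  i=41: 14890
Match at i=41, j=29: k = 41·128 + 29 = 5277.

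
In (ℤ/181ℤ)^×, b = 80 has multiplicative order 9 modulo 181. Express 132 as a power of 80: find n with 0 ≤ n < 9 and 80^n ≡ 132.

3

Successive powers of 80 modulo 181:
  80^0=1  80^1=80  80^2=65  80^3=132
So 80^3 ≡ 132 (mod 181), giving n = 3.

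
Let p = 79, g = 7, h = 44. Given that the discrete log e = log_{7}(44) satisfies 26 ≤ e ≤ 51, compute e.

Compute 7^26 mod 79 = 55, then multiply by 7 repeatedly:
  7^26=55  7^27=69  7^28=9  7^29=63  7^30=46
  7^31=6  7^32=42  7^33=57  7^34=4  7^35=28
  7^36=38  7^37=29  7^38=45  7^39=78  7^40=72
  7^41=30  7^42=52  7^43=48  7^44=20  7^45=61
  7^46=32  7^47=66  7^48=67  7^49=74  7^50=44
Found 44 at exponent 50.

50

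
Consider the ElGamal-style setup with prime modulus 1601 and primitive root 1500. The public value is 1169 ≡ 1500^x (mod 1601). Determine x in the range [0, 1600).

Baby-step giant-step with m = ceil(sqrt(1600)) = 40.
Baby table (1500^j mod 1601 for j=0..39):
  0:1  1:1500  2:595  3:743  4:204  5:209  6:1305  7:1078
  8:1591  9:1010  10:454  11:575  12:1162  13:1112  14:1359  15:427
  16:100  17:1107  18:263  19:654  20:1188  21:87  22:819  23:533
  24:601  25:137  26:572  27:1465  28:928  29:731  30:1416  31:1074
  32:394  33:231  34:684  35:1360  36:326  37:695  38:249  39:467
Giant step factor: 1500^(-40) ≡ 935 (mod 1601).
Scan 1169·935^i mod 1601 for i = 0, 1, …:
  i=0: 1169   i=1: 1133   i=2: 1094   i=3: 1452
  i=4: 1573   i=5: 1037   i=6: 990   i=7: 272
  i=8: 1362   i=9: 675   i=10: 331   i=11: 492
  i=12: 533
Match at i=12, j=23: x = 12·40 + 23 = 503.

503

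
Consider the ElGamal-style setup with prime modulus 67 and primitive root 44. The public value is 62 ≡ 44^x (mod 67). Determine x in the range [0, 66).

Baby-step giant-step with m = ceil(sqrt(66)) = 9.
Baby table (44^j mod 67 for j=0..8):
  0:1  1:44  2:60  3:27  4:49  5:12  6:59  7:50
  8:56
Giant step factor: 44^(-9) ≡ 58 (mod 67).
Scan 62·58^i mod 67 for i = 0, 1, …:
  i=0: 62   i=1: 45   i=2: 64   i=3: 27
Match at i=3, j=3: x = 3·9 + 3 = 30.

30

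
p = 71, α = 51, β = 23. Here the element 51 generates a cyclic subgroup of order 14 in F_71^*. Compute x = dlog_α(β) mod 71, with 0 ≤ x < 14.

Successive powers of 51 modulo 71:
  51^0=1  51^1=51  51^2=45  51^3=23
So 51^3 ≡ 23 (mod 71), giving x = 3.

3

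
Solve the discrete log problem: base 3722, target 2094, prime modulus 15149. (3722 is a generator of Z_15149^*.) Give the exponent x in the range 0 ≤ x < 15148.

Baby-step giant-step with m = ceil(sqrt(15148)) = 124.
Baby table (3722^j mod 15149 for j=0..123):
  0:1  1:3722  2:7098  3:14049  4:11179  5:9084  6:13229  7:4088
  8:5940  9:6289  10:2453  11:10368  12:5193  13:13371  14:2397  15:14022
  16:1579  17:14375  18:12631  19:5235  20:3056  21:12682  22:13269  23:1478
  24:2029  25:7736  26:10292  27:10152  28:4138  29:10252  30:12762  31:8049
  32:8805  33:4923  34:8265  35:9860  36:8042  37:13049  38:684  39:816
  40:7352  41:5050  42:11340  43:2366  44:4683  45:8776  46:3028  47:14509
  48:11462  49:1980  50:7146  51:10917  52:3456  53:1731  54:4457  55:799
  56:4674  57:5576  58:14891  59:9260  60:1745  61:11118  62:9277  63:4423
  64:10592  65:5726  66:12678  67:13530  68:3384  69:6429  70:8467  71:4254
  72:2683  73:2935  74:1641  75:2755  76:13386  77:12780  78:14449  79:228
  80:272  81:12550  82:6733  83:3780  84:10888  85:1561  86:7975  87:6059
  88:9886  89:13920  90:660  91:2382  92:3639  93:1152  94:577  95:11585
  96:5316  97:1558  98:11958  99:15063  100:13186  101:10681  102:3706  103:8142
  104:6524  105:13630  106:12008  107:4226  108:4510  109:1128  110:2143  111:7872
  112:1418  113:5944  114:6028  115:547  116:5968  117:4462  118:4260  119:9866
  120:76  121:10190  122:9233  123:7294
Giant step factor: 3722^(-124) ≡ 4701 (mod 15149).
Scan 2094·4701^i mod 15149 for i = 0, 1, …:
  i=0: 2094   i=1: 12193   i=2: 10626   i=3: 6573
  i=4: 10862   i=5: 10132   i=6: 2076   i=7: 3320
  i=8: 3850   i=9: 10944     …   i=78: 5631
  i=79: 6028
Match at i=79, j=114: x = 79·124 + 114 = 9910.

9910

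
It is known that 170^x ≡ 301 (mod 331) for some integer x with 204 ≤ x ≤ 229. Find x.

Compute 170^204 mod 331 = 225, then multiply by 170 repeatedly:
  170^204=225  170^205=185  170^206=5  170^207=188  170^208=184
  170^209=166  170^210=85  170^211=217  170^212=149  170^213=174
  170^214=121  170^215=48  170^216=216  170^217=310  170^218=71
  170^219=154  170^220=31  170^221=305  170^222=214  170^223=301
Found 301 at exponent 223.

223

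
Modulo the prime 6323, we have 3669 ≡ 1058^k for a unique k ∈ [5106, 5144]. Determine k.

Compute 1058^5106 mod 6323 = 5304, then multiply by 1058 repeatedly:
  1058^5106=5304  1058^5107=3131  1058^5108=5669  1058^5109=3598  1058^5110=238
  1058^5111=5207  1058^5112=1673  1058^5113=5917  1058^5114=416  1058^5115=3841
  1058^5116=4412  1058^5117=1522  1058^5118=4234  1058^5119=2888  1058^5120=1495
  1058^5121=960  1058^5122=4000  1058^5123=1913  1058^5124=594  1058^5125=2475
  1058^5126=828  1058^5127=3450  1058^5128=1729  1058^5129=1935  1058^5130=4901
  1058^5131=398  1058^5132=3766  1058^5133=938  1058^5134=6016  1058^5135=3990
  1058^5136=3979  1058^5137=4987  1058^5138=2864  1058^5139=1395  1058^5140=2651
  1058^5141=3669
Found 3669 at exponent 5141.

5141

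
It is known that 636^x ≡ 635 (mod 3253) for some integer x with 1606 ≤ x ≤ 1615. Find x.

1612

Compute 636^1606 mod 3253 = 628, then multiply by 636 repeatedly:
  636^1606=628  636^1607=2542  636^1608=3224  636^1609=1074  636^1610=3187
  636^1611=313  636^1612=635
Found 635 at exponent 1612.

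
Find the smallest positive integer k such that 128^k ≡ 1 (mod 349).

348

The order of 128 must divide p − 1 = 348 = 2^2 · 3 · 29.
Divisors: 1, 2, 3, 4, 6, 12, 29, 58, 87, 116, 174, 348.
Check each in increasing order: 128^1 ≡ 128;  128^2 ≡ 330;  128^3 ≡ 11;  128^4 ≡ 12;  128^6 ≡ 121;  128^12 ≡ 332;  128^29 ≡ 325;  128^58 ≡ 227;  128^87 ≡ 136;  128^116 ≡ 226;  128^174 ≡ 348;  128^348 ≡ 1.
Smallest exponent giving 1 is 348.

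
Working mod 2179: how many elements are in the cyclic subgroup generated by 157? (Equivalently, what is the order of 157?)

1089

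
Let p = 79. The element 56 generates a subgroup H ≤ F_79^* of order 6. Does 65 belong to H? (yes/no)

⟨56⟩ has order 6; its elements mod 79 are {1, 23, 24, 55, 56, 78}.
65 is not in this set.

no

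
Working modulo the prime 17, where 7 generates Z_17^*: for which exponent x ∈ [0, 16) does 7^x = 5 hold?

Successive powers of 7 modulo 17:
  7^0=1  7^1=7  7^2=15  7^3=3  7^4=4  7^5=11
  7^6=9  7^7=12  7^8=16  7^9=10  7^10=2  7^11=14
  7^12=13  7^13=6  7^14=8  7^15=5
So 7^15 ≡ 5 (mod 17), giving x = 15.

15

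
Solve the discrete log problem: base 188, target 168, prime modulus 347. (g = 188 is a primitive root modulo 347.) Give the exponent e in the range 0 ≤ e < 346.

Baby-step giant-step with m = ceil(sqrt(346)) = 19.
Baby table (188^j mod 347 for j=0..18):
  0:1  1:188  2:297  3:316  4:71  5:162  6:267  7:228
  8:183  9:51  10:219  11:226  12:154  13:151  14:281  15:84
  16:177  17:311  18:172
Giant step factor: 188^(-19) ≡ 331 (mod 347).
Scan 168·331^i mod 347 for i = 0, 1, …:
  i=0: 168   i=1: 88   i=2: 327   i=3: 320
  i=4: 85   i=5: 28   i=6: 246   i=7: 228
Match at i=7, j=7: e = 7·19 + 7 = 140.

140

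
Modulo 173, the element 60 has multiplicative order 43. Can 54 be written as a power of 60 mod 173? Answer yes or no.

54 ∈ ⟨60⟩ iff 54^43 ≡ 1 (mod 173), since |⟨60⟩| = 43.
54^43 mod 173 = 172.
Since 172 ≠ 1, 54 does not lie in the subgroup.

no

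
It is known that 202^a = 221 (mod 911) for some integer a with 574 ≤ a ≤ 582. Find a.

Compute 202^574 mod 911 = 659, then multiply by 202 repeatedly:
  202^574=659  202^575=112  202^576=760  202^577=472  202^578=600
  202^579=37  202^580=186  202^581=221
Found 221 at exponent 581.

581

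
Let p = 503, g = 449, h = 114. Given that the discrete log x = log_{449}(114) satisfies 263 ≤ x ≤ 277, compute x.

265

Compute 449^263 mod 503 = 206, then multiply by 449 repeatedly:
  449^263=206  449^264=445  449^265=114
Found 114 at exponent 265.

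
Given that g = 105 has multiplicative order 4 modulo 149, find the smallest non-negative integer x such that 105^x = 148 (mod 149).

2

Successive powers of 105 modulo 149:
  105^0=1  105^1=105  105^2=148
So 105^2 ≡ 148 (mod 149), giving x = 2.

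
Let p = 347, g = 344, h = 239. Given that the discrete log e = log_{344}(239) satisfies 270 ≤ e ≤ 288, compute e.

283

Compute 344^270 mod 347 = 53, then multiply by 344 repeatedly:
  344^270=53  344^271=188  344^272=130  344^273=304  344^274=129
  344^275=307  344^276=120  344^277=334  344^278=39  344^279=230
  344^280=4  344^281=335  344^282=36  344^283=239
Found 239 at exponent 283.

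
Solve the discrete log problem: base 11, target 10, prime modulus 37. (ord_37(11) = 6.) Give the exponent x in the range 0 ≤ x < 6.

Successive powers of 11 modulo 37:
  11^0=1  11^1=11  11^2=10
So 11^2 ≡ 10 (mod 37), giving x = 2.

2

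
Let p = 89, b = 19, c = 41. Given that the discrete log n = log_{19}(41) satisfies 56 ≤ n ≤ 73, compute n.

71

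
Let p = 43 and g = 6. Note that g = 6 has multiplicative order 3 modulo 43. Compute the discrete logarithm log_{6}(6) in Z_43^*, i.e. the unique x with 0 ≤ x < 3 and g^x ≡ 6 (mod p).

Successive powers of 6 modulo 43:
  6^0=1  6^1=6
So 6^1 ≡ 6 (mod 43), giving x = 1.

1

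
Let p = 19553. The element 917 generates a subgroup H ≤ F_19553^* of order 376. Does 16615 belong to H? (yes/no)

no

16615 ∈ ⟨917⟩ iff 16615^376 ≡ 1 (mod 19553), since |⟨917⟩| = 376.
16615^376 mod 19553 = 4810.
Since 4810 ≠ 1, 16615 does not lie in the subgroup.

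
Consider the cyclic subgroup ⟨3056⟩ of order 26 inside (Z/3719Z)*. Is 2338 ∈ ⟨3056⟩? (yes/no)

no

2338 ∈ ⟨3056⟩ iff 2338^26 ≡ 1 (mod 3719), since |⟨3056⟩| = 26.
2338^26 mod 3719 = 1661.
Since 1661 ≠ 1, 2338 does not lie in the subgroup.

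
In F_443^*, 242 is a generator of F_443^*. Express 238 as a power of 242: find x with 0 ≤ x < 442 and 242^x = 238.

Baby-step giant-step with m = ceil(sqrt(442)) = 22.
Baby table (242^j mod 443 for j=0..21):
  0:1  1:242  2:88  3:32  4:213  5:158  6:138  7:171
  8:183  9:429  10:156  11:97  12:438  13:119  14:3  15:283
  16:264  17:96  18:196  19:31  20:414  21:70
Giant step factor: 242^(-22) ≡ 163 (mod 443).
Scan 238·163^i mod 443 for i = 0, 1, …:
  i=0: 238   i=1: 253   i=2: 40   i=3: 318
  i=4: 3
Match at i=4, j=14: x = 4·22 + 14 = 102.

102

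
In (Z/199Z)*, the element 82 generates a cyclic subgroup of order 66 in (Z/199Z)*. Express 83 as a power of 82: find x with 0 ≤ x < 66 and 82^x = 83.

13

Baby-step giant-step with m = ceil(sqrt(66)) = 9.
Baby table (82^j mod 199 for j=0..8):
  0:1  1:82  2:157  3:138  4:172  5:174  6:139  7:55
  8:132
Giant step factor: 82^(-9) ≡ 74 (mod 199).
Scan 83·74^i mod 199 for i = 0, 1, …:
  i=0: 83   i=1: 172
Match at i=1, j=4: x = 1·9 + 4 = 13.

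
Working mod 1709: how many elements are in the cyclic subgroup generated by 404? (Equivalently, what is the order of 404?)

1708

The order of 404 must divide p − 1 = 1708 = 2^2 · 7 · 61.
Divisors: 1, 2, 4, 7, 14, 28, 61, 122, 244, 427, 854, 1708.
Check each in increasing order: 404^1 ≡ 404;  404^2 ≡ 861;  404^4 ≡ 1324;  404^7 ≡ 718;  404^14 ≡ 1115;  404^28 ≡ 782;  404^61 ≡ 1131;  404^122 ≡ 829;  404^244 ≡ 223;  404^427 ≡ 390;  404^854 ≡ 1708;  404^1708 ≡ 1.
Smallest exponent giving 1 is 1708.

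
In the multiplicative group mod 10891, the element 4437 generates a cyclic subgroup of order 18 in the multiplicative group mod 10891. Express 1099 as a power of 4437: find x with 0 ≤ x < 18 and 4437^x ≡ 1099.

6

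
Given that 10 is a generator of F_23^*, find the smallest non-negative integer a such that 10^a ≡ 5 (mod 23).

15

Successive powers of 10 modulo 23:
  10^0=1  10^1=10  10^2=8  10^3=11  10^4=18  10^5=19
  10^6=6  10^7=14  10^8=2  10^9=20  10^10=16  10^11=22
  10^12=13  10^13=15  10^14=12  10^15=5
So 10^15 ≡ 5 (mod 23), giving a = 15.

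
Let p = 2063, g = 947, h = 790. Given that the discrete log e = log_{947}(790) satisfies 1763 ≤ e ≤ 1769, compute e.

1768

Compute 947^1763 mod 2063 = 929, then multiply by 947 repeatedly:
  947^1763=929  947^1764=925  947^1765=1263  947^1766=1584  947^1767=247
  947^1768=790
Found 790 at exponent 1768.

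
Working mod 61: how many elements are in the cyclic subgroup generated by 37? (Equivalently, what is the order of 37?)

20

The order of 37 must divide p − 1 = 60 = 2^2 · 3 · 5.
Divisors: 1, 2, 3, 4, 5, 6, 10, 12, 15, 20, 30, 60.
Check each in increasing order: 37^1 ≡ 37;  37^2 ≡ 27;  37^3 ≡ 23;  37^4 ≡ 58;  37^5 ≡ 11;  37^6 ≡ 41;  37^10 ≡ 60;  37^12 ≡ 34;  37^15 ≡ 50;  37^20 ≡ 1.
Smallest exponent giving 1 is 20.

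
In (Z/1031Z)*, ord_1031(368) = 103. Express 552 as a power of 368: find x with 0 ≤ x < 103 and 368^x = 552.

79

Baby-step giant-step with m = ceil(sqrt(103)) = 11.
Baby table (368^j mod 1031 for j=0..10):
  0:1  1:368  2:363  3:585  4:832  5:1000  6:964  7:88
  8:423  9:1014  10:961
Giant step factor: 368^(-11) ≡ 275 (mod 1031).
Scan 552·275^i mod 1031 for i = 0, 1, …:
  i=0: 552   i=1: 243   i=2: 841   i=3: 331
  i=4: 297   i=5: 226   i=6: 290   i=7: 363
Match at i=7, j=2: x = 7·11 + 2 = 79.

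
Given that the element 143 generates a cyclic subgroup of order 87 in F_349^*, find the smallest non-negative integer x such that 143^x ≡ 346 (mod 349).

71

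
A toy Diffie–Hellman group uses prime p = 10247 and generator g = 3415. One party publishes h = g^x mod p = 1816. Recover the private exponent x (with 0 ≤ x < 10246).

9272

Baby-step giant-step with m = ceil(sqrt(10246)) = 102.
Baby table (3415^j mod 10247 for j=0..101):
  0:1  1:3415  2:1139  3:6072  4:6199  5:9530  6:478  7:3097
  8:1351  9:2515  10:1739  11:5672  12:3050  13:4798  14:217  15:3271
  16:1235  17:6008  18:2826  19:8363  20:1256  21:5994  22:6251  23:2664
  24:8471  25:1184  26:6042  27:6219  28:6101  29:2764  30:1573  31:2367
  32:8669  33:1052  34:6130  35:9576  36:3863  37:4256  38:3994  39:753
  40:9745  41:7166  42:2054  43:5462  44:3190  45:1289  46:5972  47:2850
  48:8347  49:8098  50:8264  51:1322  52:5950  53:9696  54:3783  55:7725
  56:5097  57:6849  58:5681  59:3044  60:4802  61:3630  62:7827  63:5029
  64:63  65:10205  66:28  67:3397  68:1151  69:6064  70:9620  71:418
  72:3137  73:4740  74:7087  75:8938  76:7704  77:5111  78:3424  79:1133
  80:6076  81:9612  82:3839  83:4272  84:7399  85:8730  86:4427  87:3880
  88:829  89:2863  90:1507  91:2411  92:5224  93:10180  94:6876  95:5663
  96:3056  97:4794  98:7051  99:8962  100:7688  101:1706
Giant step factor: 3415^(-102) ≡ 3727 (mod 10247).
Scan 1816·3727^i mod 10247 for i = 0, 1, …:
  i=0: 1816   i=1: 5212   i=2: 7059   i=3: 4844
  i=4: 8621   i=5: 6122   i=6: 6872   i=7: 4691
  i=8: 1975   i=9: 3479     …   i=89: 8662
  i=90: 5224
Match at i=90, j=92: x = 90·102 + 92 = 9272.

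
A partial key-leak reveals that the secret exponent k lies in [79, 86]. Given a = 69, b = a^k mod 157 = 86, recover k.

86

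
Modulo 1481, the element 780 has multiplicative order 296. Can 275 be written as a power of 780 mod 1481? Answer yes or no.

no

275 ∈ ⟨780⟩ iff 275^296 ≡ 1 (mod 1481), since |⟨780⟩| = 296.
275^296 mod 1481 = 1383.
Since 1383 ≠ 1, 275 does not lie in the subgroup.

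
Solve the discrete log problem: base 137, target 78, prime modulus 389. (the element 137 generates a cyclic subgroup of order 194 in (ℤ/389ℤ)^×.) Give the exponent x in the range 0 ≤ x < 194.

Baby-step giant-step with m = ceil(sqrt(194)) = 14.
Baby table (137^j mod 389 for j=0..13):
  0:1  1:137  2:97  3:63  4:73  5:276  6:79  7:320
  8:272  9:309  10:321  11:20  12:17  13:384
Giant step factor: 137^(-14) ≡ 343 (mod 389).
Scan 78·343^i mod 389 for i = 0, 1, …:
  i=0: 78   i=1: 302   i=2: 112   i=3: 294
  i=4: 91   i=5: 93   i=6: 1
Match at i=6, j=0: x = 6·14 + 0 = 84.

84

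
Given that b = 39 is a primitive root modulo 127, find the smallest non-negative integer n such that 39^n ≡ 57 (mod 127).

107

Baby-step giant-step with m = ceil(sqrt(126)) = 12.
Baby table (39^j mod 127 for j=0..11):
  0:1  1:39  2:124  3:10  4:9  5:97  6:100  7:90
  8:81  9:111  10:11  11:48
Giant step factor: 39^(-12) ≡ 50 (mod 127).
Scan 57·50^i mod 127 for i = 0, 1, …:
  i=0: 57   i=1: 56   i=2: 6   i=3: 46
  i=4: 14   i=5: 65   i=6: 75   i=7: 67
  i=8: 48
Match at i=8, j=11: n = 8·12 + 11 = 107.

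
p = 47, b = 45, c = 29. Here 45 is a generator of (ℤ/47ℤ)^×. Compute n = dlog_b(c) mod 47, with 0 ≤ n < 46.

39

Baby-step giant-step with m = ceil(sqrt(46)) = 7.
Baby table (45^j mod 47 for j=0..6):
  0:1  1:45  2:4  3:39  4:16  5:15  6:17
Giant step factor: 45^(-7) ≡ 29 (mod 47).
Scan 29·29^i mod 47 for i = 0, 1, …:
  i=0: 29   i=1: 42   i=2: 43   i=3: 25
  i=4: 20   i=5: 16
Match at i=5, j=4: n = 5·7 + 4 = 39.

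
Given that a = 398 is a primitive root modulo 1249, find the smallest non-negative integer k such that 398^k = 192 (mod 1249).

Baby-step giant-step with m = ceil(sqrt(1248)) = 36.
Baby table (398^j mod 1249 for j=0..35):
  0:1  1:398  2:1030  3:268  4:499  5:11  6:631  7:89
  8:450  9:493  10:121  11:696  12:979  13:1203  14:427  15:82
  16:162  17:777  18:743  19:950  20:902  21:533  22:1053  23:679
  24:458  25:1179  26:867  27:342  28:1224  29:42  30:479  31:794
  32:15  33:974  34:462  35:273
Giant step factor: 398^(-36) ≡ 555 (mod 1249).
Scan 192·555^i mod 1249 for i = 0, 1, …:
  i=0: 192   i=1: 395   i=2: 650   i=3: 1038
  i=4: 301   i=5: 938   i=6: 1006   i=7: 27
  i=8: 1246   i=9: 833     …   i=16: 566
  i=17: 631
Match at i=17, j=6: k = 17·36 + 6 = 618.

618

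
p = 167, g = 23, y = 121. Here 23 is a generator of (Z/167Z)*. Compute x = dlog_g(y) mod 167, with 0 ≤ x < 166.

Baby-step giant-step with m = ceil(sqrt(166)) = 13.
Baby table (23^j mod 167 for j=0..12):
  0:1  1:23  2:28  3:143  4:116  5:163  6:75  7:55
  8:96  9:37  10:16  11:34  12:114
Giant step factor: 23^(-13) ≡ 10 (mod 167).
Scan 121·10^i mod 167 for i = 0, 1, …:
  i=0: 121   i=1: 41   i=2: 76   i=3: 92
  i=4: 85   i=5: 15   i=6: 150   i=7: 164
  i=8: 137   i=9: 34
Match at i=9, j=11: x = 9·13 + 11 = 128.

128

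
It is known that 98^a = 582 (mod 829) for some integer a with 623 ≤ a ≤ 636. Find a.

629

Compute 98^623 mod 829 = 66, then multiply by 98 repeatedly:
  98^623=66  98^624=665  98^625=508  98^626=44  98^627=167
  98^628=615  98^629=582
Found 582 at exponent 629.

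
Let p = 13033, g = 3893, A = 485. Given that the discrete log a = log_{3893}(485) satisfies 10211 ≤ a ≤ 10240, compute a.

10223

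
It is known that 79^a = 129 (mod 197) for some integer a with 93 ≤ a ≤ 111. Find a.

105

Compute 79^93 mod 197 = 27, then multiply by 79 repeatedly:
  79^93=27  79^94=163  79^95=72  79^96=172  79^97=192
  79^98=196  79^99=118  79^100=63  79^101=52  79^102=168
  79^103=73  79^104=54  79^105=129
Found 129 at exponent 105.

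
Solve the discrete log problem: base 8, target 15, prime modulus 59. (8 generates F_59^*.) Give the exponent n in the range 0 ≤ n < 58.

38

Baby-step giant-step with m = ceil(sqrt(58)) = 8.
Baby table (8^j mod 59 for j=0..7):
  0:1  1:8  2:5  3:40  4:25  5:23  6:7  7:56
Giant step factor: 8^(-8) ≡ 27 (mod 59).
Scan 15·27^i mod 59 for i = 0, 1, …:
  i=0: 15   i=1: 51   i=2: 20   i=3: 9
  i=4: 7
Match at i=4, j=6: n = 4·8 + 6 = 38.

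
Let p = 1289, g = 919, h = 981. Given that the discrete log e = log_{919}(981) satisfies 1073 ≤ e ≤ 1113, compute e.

1087

Compute 919^1073 mod 1289 = 871, then multiply by 919 repeatedly:
  919^1073=871  919^1074=1269  919^1075=955  919^1076=1125  919^1077=97
  919^1078=202  919^1079=22  919^1080=883  919^1081=696  919^1082=280
  919^1083=809  919^1084=1007  919^1085=1220  919^1086=1039  919^1087=981
Found 981 at exponent 1087.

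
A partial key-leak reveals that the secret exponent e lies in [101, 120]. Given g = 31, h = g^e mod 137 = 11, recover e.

Compute 31^101 mod 137 = 94, then multiply by 31 repeatedly:
  31^101=94  31^102=37  31^103=51  31^104=74  31^105=102
  31^106=11
Found 11 at exponent 106.

106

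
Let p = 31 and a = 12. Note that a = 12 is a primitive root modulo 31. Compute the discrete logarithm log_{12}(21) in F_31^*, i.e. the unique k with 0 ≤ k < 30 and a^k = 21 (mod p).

Successive powers of 12 modulo 31:
  12^0=1  12^1=12  12^2=20  12^3=23  12^4=28  12^5=26
  12^6=2  12^7=24  12^8=9  12^9=15  12^10=25  12^11=21
So 12^11 ≡ 21 (mod 31), giving k = 11.

11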